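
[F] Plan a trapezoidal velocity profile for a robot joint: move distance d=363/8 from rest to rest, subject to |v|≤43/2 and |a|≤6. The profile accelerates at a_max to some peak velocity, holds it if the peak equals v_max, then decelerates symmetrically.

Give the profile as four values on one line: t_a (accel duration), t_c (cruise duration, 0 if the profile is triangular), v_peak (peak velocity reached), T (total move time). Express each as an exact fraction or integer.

t_a=11/4 t_c=0 v_peak=33/2 T=11/2

v_max²/a_max = (43/2)²/6 = 1849/24
363/8 < 1849/24 → triangular
v_peak = √(363/8·6) = √(1089/4) = 33/2
t_a = (33/2)/6 = 11/4; t_c = 0
T = 2·11/4 = 11/2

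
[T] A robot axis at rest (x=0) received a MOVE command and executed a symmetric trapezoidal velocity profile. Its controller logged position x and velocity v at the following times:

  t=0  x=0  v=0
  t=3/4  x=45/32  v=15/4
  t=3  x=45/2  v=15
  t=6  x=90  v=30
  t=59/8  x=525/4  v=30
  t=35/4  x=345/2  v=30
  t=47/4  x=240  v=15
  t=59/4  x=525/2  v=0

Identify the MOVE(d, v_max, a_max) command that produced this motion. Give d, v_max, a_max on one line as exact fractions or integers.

final state: t=59/4, x=525/2, v=0 → d = 525/2
a_max = (15/4−0)/(3/4−0) = 5
max v = 30 over t∈[6,35/4] → v_max = 30
check: 30·(6+11/4) = 525/2 ✓

d=525/2 v_max=30 a_max=5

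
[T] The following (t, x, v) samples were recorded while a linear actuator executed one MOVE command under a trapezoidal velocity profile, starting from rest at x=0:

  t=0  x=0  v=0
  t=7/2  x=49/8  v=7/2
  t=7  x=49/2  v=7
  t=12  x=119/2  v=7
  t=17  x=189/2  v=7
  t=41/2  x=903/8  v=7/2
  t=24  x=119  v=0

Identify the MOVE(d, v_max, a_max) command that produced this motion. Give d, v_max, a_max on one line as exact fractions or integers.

final state: t=24, x=119, v=0 → d = 119
a_max = (7/2−0)/(7/2−0) = 1
max v = 7 over t∈[7,17] → v_max = 7
check: 7·(7+10) = 119 ✓

d=119 v_max=7 a_max=1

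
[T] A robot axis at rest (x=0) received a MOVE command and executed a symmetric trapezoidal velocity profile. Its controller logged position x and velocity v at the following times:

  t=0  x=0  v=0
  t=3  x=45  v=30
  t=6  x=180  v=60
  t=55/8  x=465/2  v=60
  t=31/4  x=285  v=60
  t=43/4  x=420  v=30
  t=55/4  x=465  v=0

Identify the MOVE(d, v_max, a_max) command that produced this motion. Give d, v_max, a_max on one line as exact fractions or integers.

d=465 v_max=60 a_max=10

final state: t=55/4, x=465, v=0 → d = 465
a_max = (30−0)/(3−0) = 10
max v = 60 over t∈[6,31/4] → v_max = 60
check: 60·(6+7/4) = 465 ✓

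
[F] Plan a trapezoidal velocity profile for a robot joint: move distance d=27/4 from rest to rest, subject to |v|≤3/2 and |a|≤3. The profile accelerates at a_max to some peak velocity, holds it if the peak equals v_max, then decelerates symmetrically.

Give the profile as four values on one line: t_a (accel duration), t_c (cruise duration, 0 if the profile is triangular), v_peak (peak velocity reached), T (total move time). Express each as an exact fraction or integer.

t_a=1/2 t_c=4 v_peak=3/2 T=5

(v_max)²/a_max = (3/2)²/3 = 3/4
27/4 ≥ 3/4 ⇒ cruise phase
t_a = (3/2)/3 = 1/2; v_peak = 3/2
d_cruise = 27/4 − 3/4 = 6; t_c = 6/(3/2) = 4
T = 2·1/2 + 4 = 5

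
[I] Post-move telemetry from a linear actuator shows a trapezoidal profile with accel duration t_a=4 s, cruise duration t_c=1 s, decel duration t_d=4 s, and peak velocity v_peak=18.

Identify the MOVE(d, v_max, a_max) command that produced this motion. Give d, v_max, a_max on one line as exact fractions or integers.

d=90 v_max=18 a_max=9/2

a_max = 18/4 = 9/2
d_a = ½·18·4 = 36; d_c = 18·1 = 18
d = 2·36 + 18 = 90
t_c = 1 > 0 ⇒ limit active, v_max = 18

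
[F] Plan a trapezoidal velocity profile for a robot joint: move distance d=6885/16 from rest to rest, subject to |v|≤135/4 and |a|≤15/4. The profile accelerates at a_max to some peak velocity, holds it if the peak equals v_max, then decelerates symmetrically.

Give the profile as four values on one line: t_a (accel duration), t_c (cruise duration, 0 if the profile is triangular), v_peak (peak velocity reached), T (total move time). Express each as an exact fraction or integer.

t_a=9 t_c=15/4 v_peak=135/4 T=87/4

vₘ²/aₘ = (135/4)²/(15/4) = 1215/4
6885/16 ≥ 1215/4 so v_max reached
t_a = (135/4)/(15/4) = 9; v_peak = 135/4
d_cruise = 6885/16 − 1215/4 = 2025/16; t_c = (2025/16)/(135/4) = 15/4
T = 2·9 + 15/4 = 87/4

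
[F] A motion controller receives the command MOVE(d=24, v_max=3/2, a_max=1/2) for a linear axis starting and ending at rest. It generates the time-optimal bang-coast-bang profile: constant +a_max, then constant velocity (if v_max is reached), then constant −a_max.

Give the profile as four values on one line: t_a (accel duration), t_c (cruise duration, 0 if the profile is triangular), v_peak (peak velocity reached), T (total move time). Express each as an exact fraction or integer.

t_a=3 t_c=13 v_peak=3/2 T=19

v_max²/a_max = (3/2)²/(1/2) = 9/2
24 ≥ 9/2 ⇒ cruise phase
t_a = (3/2)/(1/2) = 3; v_peak = 3/2
d_cruise = 24 − 9/2 = 39/2; t_c = (39/2)/(3/2) = 13
T = 2·3 + 13 = 19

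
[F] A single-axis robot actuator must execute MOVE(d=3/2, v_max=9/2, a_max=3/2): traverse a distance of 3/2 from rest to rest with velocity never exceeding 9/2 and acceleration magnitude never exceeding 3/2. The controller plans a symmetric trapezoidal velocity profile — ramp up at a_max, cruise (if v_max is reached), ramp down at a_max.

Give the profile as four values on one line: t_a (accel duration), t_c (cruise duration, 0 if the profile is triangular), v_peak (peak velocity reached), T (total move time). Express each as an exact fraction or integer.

t_a=1 t_c=0 v_peak=3/2 T=2

(v_max)²/a_max = (9/2)²/(3/2) = 27/2
3/2 < 27/2 ⇒ no cruise
v_peak = √(3/2·3/2) = √(9/4) = 3/2
t_a = (3/2)/(3/2) = 1; t_c = 0
T = 2·1 = 2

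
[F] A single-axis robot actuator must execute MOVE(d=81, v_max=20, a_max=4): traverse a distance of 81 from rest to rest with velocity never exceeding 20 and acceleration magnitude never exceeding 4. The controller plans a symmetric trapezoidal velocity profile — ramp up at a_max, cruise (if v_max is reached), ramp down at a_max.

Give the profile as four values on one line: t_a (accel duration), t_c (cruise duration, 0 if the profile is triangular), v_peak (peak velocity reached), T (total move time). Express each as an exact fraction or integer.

vₘ²/aₘ = 20²/4 = 100
81 < 100 ⇒ no cruise
v_peak = √(81·4) = √324 = 18
t_a = 18/4 = 9/2; t_c = 0
T = 2·9/2 = 9

t_a=9/2 t_c=0 v_peak=18 T=9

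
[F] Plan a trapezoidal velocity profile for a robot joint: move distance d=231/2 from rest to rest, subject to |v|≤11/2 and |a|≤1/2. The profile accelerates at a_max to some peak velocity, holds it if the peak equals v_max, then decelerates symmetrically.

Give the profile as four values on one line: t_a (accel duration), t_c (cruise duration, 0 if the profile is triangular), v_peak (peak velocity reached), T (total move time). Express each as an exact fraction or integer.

vₘ²/aₘ = (11/2)²/(1/2) = 121/2
231/2 ≥ 121/2 so v_max reached
t_a = (11/2)/(1/2) = 11; v_peak = 11/2
d_cruise = 231/2 − 121/2 = 55; t_c = 55/(11/2) = 10
T = 2·11 + 10 = 32

t_a=11 t_c=10 v_peak=11/2 T=32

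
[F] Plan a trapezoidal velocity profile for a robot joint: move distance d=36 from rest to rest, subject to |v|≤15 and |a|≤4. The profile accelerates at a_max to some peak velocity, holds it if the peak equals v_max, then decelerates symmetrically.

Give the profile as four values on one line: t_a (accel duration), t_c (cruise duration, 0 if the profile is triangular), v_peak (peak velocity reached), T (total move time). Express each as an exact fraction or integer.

t_a=3 t_c=0 v_peak=12 T=6

(v_max)²/a_max = 15²/4 = 225/4
36 < 225/4 → triangular
v_peak = √(36·4) = √144 = 12
t_a = 12/4 = 3; t_c = 0
T = 2·3 = 6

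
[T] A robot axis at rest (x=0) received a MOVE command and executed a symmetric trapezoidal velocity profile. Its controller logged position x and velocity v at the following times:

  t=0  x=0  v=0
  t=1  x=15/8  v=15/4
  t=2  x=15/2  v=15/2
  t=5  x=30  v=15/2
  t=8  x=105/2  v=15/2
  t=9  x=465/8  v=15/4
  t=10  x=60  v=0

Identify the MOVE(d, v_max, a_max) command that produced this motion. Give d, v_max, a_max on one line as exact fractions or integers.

d=60 v_max=15/2 a_max=15/4

final state: t=10, x=60, v=0 → d = 60
a_max = (15/4−0)/(1−0) = 15/4
max v = 15/2 over t∈[2,8] → v_max = 15/2
check: 15/2·(2+6) = 60 ✓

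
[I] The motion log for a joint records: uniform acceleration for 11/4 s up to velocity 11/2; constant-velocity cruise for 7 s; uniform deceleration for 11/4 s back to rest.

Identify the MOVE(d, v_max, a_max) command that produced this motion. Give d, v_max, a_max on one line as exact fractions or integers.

a_max = (11/2)/(11/4) = 2
d_a = ½·11/2·11/4 = 121/16; d_c = 11/2·7 = 77/2
d = 2·121/16 + 77/2 = 429/8
t_c = 7 > 0 so v_max = 11/2

d=429/8 v_max=11/2 a_max=2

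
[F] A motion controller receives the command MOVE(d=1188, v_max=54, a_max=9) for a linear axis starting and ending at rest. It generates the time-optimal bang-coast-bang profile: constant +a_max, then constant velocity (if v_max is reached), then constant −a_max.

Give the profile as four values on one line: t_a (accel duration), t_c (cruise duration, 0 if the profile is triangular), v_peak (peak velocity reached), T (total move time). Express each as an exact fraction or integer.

t_a=6 t_c=16 v_peak=54 T=28

(v_max)²/a_max = 54²/9 = 324
1188 ≥ 324 ⇒ cruise phase
t_a = 54/9 = 6; v_peak = 54
d_cruise = 1188 − 324 = 864; t_c = 864/54 = 16
T = 2·6 + 16 = 28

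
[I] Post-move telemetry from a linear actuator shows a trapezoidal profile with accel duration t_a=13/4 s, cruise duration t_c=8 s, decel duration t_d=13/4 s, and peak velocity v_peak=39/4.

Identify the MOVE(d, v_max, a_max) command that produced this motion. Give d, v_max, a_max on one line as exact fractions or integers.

a_max = (39/4)/(13/4) = 3
d_a = ½·39/4·13/4 = 507/32; d_c = 39/4·8 = 78
d = 2·507/32 + 78 = 1755/16
t_c = 8 > 0 → v_max = v_peak = 39/4

d=1755/16 v_max=39/4 a_max=3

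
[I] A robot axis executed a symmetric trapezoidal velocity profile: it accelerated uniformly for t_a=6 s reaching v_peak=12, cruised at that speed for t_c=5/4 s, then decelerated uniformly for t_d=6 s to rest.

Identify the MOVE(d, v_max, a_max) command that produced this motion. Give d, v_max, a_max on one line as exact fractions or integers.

d=87 v_max=12 a_max=2

a_max = 12/6 = 2
d_a = ½·12·6 = 36; d_c = 12·5/4 = 15
d = 2·36 + 15 = 87
t_c = 5/4 > 0 → v_max = v_peak = 12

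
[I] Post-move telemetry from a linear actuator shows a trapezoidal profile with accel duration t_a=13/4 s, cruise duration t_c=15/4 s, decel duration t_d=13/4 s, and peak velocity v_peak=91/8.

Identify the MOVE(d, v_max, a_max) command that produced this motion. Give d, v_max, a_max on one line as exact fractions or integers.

d=637/8 v_max=91/8 a_max=7/2

a_max = (91/8)/(13/4) = 7/2
d_a = ½·91/8·13/4 = 1183/64; d_c = 91/8·15/4 = 1365/32
d = 2·1183/64 + 1365/32 = 637/8
t_c = 15/4 > 0 → v_max = v_peak = 91/8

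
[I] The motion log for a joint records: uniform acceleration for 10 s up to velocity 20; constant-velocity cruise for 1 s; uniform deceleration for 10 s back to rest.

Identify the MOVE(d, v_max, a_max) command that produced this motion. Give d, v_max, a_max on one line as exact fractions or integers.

a_max = 20/10 = 2
d_a = ½·20·10 = 100; d_c = 20·1 = 20
d = 2·100 + 20 = 220
t_c = 1 > 0 → v_max = v_peak = 20

d=220 v_max=20 a_max=2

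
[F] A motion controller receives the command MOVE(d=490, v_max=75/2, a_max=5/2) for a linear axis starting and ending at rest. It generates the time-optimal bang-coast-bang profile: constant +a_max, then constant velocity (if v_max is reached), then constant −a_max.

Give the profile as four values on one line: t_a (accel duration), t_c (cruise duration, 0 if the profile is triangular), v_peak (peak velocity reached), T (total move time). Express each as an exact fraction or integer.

(v_max)²/a_max = (75/2)²/(5/2) = 1125/2
490 < 1125/2 ⇒ no cruise
v_peak = √(490·5/2) = √1225 = 35
t_a = 35/(5/2) = 14; t_c = 0
T = 2·14 = 28

t_a=14 t_c=0 v_peak=35 T=28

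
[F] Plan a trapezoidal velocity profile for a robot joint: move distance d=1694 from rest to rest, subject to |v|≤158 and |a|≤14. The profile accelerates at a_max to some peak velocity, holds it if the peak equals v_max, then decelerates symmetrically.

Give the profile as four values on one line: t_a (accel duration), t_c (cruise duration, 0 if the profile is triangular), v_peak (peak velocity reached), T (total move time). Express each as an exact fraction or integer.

t_a=11 t_c=0 v_peak=154 T=22

vₘ²/aₘ = 158²/14 = 12482/7
1694 < 12482/7 so t_c = 0
v_peak = √(1694·14) = √23716 = 154
t_a = 154/14 = 11; t_c = 0
T = 2·11 = 22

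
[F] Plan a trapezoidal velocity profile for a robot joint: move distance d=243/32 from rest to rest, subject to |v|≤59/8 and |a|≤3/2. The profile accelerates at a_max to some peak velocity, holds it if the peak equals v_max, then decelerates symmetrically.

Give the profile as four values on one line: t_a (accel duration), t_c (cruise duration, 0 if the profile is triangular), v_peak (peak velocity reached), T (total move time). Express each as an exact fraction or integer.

v_max²/a_max = (59/8)²/(3/2) = 3481/96
243/32 < 3481/96 → triangular
v_peak = √(243/32·3/2) = √(729/64) = 27/8
t_a = (27/8)/(3/2) = 9/4; t_c = 0
T = 2·9/4 = 9/2

t_a=9/4 t_c=0 v_peak=27/8 T=9/2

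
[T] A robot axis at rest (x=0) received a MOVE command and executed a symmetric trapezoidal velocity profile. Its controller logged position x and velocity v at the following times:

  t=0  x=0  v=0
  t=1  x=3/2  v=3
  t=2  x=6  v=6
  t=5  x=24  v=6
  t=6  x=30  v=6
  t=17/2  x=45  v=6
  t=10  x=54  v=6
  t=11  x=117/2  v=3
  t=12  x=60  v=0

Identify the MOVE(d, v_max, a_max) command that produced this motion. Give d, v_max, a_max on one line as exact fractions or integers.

final state: t=12, x=60, v=0 → d = 60
a_max = (3−0)/(1−0) = 3
max v = 6 over t∈[2,10] → v_max = 6
check: 6·(2+8) = 60 ✓

d=60 v_max=6 a_max=3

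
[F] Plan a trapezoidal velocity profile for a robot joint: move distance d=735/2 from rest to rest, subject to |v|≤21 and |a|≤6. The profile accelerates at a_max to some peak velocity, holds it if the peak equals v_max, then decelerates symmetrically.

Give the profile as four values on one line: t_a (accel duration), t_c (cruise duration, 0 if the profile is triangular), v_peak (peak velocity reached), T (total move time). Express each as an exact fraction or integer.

vₘ²/aₘ = 21²/6 = 147/2
735/2 ≥ 147/2 so v_max reached
t_a = 21/6 = 7/2; v_peak = 21
d_cruise = 735/2 − 147/2 = 294; t_c = 294/21 = 14
T = 2·7/2 + 14 = 21

t_a=7/2 t_c=14 v_peak=21 T=21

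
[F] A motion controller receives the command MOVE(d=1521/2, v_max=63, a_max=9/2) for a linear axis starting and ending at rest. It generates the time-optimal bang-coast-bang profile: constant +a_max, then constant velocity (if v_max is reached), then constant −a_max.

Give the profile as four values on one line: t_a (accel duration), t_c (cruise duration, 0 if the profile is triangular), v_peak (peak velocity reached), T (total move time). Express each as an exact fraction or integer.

t_a=13 t_c=0 v_peak=117/2 T=26

vₘ²/aₘ = 63²/(9/2) = 882
1521/2 < 882 → triangular
v_peak = √(1521/2·9/2) = √(13689/4) = 117/2
t_a = (117/2)/(9/2) = 13; t_c = 0
T = 2·13 = 26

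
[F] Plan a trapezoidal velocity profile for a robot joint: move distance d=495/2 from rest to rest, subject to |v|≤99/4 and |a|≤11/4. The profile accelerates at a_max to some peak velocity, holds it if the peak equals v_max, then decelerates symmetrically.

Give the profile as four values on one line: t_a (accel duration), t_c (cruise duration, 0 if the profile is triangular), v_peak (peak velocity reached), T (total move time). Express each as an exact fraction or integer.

vₘ²/aₘ = (99/4)²/(11/4) = 891/4
495/2 ≥ 891/4 ⇒ cruise phase
t_a = (99/4)/(11/4) = 9; v_peak = 99/4
d_cruise = 495/2 − 891/4 = 99/4; t_c = (99/4)/(99/4) = 1
T = 2·9 + 1 = 19

t_a=9 t_c=1 v_peak=99/4 T=19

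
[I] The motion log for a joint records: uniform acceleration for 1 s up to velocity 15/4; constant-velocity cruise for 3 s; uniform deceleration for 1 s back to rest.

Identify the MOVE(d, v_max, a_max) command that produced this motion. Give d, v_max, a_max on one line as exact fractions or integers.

d=15 v_max=15/4 a_max=15/4

a_max = (15/4)/1 = 15/4
d_a = ½·15/4·1 = 15/8; d_c = 15/4·3 = 45/4
d = 2·15/8 + 45/4 = 15
t_c = 3 > 0 ⇒ limit active, v_max = 15/4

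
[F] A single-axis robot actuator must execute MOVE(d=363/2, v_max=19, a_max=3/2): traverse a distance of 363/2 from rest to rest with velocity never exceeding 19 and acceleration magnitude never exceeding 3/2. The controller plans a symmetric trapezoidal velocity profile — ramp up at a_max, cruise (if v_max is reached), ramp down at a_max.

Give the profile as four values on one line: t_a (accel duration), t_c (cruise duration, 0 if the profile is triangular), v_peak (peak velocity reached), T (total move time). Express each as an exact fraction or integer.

v_max²/a_max = 19²/(3/2) = 722/3
363/2 < 722/3 so t_c = 0
v_peak = √(363/2·3/2) = √(1089/4) = 33/2
t_a = (33/2)/(3/2) = 11; t_c = 0
T = 2·11 = 22

t_a=11 t_c=0 v_peak=33/2 T=22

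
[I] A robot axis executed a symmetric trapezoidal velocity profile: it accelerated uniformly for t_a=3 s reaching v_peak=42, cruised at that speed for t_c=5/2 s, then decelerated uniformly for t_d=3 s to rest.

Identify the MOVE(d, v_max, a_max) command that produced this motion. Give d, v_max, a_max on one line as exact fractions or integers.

a_max = 42/3 = 14
d_a = ½·42·3 = 63; d_c = 42·5/2 = 105
d = 2·63 + 105 = 231
t_c = 5/2 > 0 → v_max = v_peak = 42

d=231 v_max=42 a_max=14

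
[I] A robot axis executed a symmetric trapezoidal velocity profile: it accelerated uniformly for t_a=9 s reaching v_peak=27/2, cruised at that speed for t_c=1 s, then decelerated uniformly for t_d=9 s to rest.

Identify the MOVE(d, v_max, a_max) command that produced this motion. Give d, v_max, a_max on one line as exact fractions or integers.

a_max = (27/2)/9 = 3/2
d_a = ½·27/2·9 = 243/4; d_c = 27/2·1 = 27/2
d = 2·243/4 + 27/2 = 135
t_c = 1 > 0 → v_max = v_peak = 27/2

d=135 v_max=27/2 a_max=3/2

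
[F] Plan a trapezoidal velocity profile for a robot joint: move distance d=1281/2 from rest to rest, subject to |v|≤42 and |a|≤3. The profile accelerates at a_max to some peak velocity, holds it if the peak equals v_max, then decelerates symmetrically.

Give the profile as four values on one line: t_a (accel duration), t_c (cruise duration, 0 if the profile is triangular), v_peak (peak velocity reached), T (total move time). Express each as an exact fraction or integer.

(v_max)²/a_max = 42²/3 = 588
1281/2 ≥ 588 ⇒ cruise phase
t_a = 42/3 = 14; v_peak = 42
d_cruise = 1281/2 − 588 = 105/2; t_c = (105/2)/42 = 5/4
T = 2·14 + 5/4 = 117/4

t_a=14 t_c=5/4 v_peak=42 T=117/4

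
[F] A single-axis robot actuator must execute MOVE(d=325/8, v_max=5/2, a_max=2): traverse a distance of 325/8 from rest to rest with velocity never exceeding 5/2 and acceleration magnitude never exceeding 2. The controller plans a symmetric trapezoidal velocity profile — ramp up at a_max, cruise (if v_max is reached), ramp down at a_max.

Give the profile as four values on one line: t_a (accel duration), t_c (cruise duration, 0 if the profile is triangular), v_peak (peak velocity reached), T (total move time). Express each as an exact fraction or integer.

vₘ²/aₘ = (5/2)²/2 = 25/8
325/8 ≥ 25/8 ⇒ cruise phase
t_a = (5/2)/2 = 5/4; v_peak = 5/2
d_cruise = 325/8 − 25/8 = 75/2; t_c = (75/2)/(5/2) = 15
T = 2·5/4 + 15 = 35/2

t_a=5/4 t_c=15 v_peak=5/2 T=35/2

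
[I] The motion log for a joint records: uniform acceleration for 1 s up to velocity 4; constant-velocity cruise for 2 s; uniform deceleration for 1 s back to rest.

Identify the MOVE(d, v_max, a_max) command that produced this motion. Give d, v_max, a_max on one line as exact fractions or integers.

d=12 v_max=4 a_max=4

a_max = 4/1 = 4
d_a = ½·4·1 = 2; d_c = 4·2 = 8
d = 2·2 + 8 = 12
t_c = 2 > 0 so v_max = 4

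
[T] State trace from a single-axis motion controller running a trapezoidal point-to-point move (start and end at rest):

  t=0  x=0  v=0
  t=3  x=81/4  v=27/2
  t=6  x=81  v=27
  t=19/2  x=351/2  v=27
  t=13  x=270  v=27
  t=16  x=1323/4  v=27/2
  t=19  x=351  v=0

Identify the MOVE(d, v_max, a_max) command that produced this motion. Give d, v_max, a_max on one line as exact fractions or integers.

final state: t=19, x=351, v=0 → d = 351
a_max = (27/2−0)/(3−0) = 9/2
max v = 27 over t∈[6,13] → v_max = 27
check: 27·(6+7) = 351 ✓

d=351 v_max=27 a_max=9/2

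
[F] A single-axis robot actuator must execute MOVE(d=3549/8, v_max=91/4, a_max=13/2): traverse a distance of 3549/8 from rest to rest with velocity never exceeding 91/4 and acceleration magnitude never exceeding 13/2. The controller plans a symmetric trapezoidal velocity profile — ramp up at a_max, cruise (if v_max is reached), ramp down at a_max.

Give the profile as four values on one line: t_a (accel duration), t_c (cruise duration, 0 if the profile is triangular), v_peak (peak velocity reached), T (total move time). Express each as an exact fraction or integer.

v_max²/a_max = (91/4)²/(13/2) = 637/8
3549/8 ≥ 637/8 so v_max reached
t_a = (91/4)/(13/2) = 7/2; v_peak = 91/4
d_cruise = 3549/8 − 637/8 = 364; t_c = 364/(91/4) = 16
T = 2·7/2 + 16 = 23

t_a=7/2 t_c=16 v_peak=91/4 T=23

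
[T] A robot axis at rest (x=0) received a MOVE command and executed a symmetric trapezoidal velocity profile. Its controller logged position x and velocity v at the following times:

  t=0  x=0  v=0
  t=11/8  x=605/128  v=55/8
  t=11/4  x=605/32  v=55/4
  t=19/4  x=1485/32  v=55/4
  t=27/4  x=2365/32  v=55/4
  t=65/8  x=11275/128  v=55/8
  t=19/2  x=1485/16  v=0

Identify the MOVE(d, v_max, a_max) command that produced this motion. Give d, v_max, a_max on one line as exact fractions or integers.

final state: t=19/2, x=1485/16, v=0 → d = 1485/16
a_max = (55/8−0)/(11/8−0) = 5
max v = 55/4 over t∈[11/4,27/4] → v_max = 55/4
check: 55/4·(11/4+4) = 1485/16 ✓

d=1485/16 v_max=55/4 a_max=5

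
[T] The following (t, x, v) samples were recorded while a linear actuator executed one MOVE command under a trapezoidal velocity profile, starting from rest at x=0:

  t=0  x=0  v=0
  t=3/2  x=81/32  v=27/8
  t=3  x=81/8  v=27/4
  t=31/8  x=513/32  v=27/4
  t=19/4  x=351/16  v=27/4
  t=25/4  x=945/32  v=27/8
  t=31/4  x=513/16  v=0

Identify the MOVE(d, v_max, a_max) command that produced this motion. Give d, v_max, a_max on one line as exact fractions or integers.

d=513/16 v_max=27/4 a_max=9/4

final state: t=31/4, x=513/16, v=0 → d = 513/16
a_max = (27/8−0)/(3/2−0) = 9/4
max v = 27/4 over t∈[3,19/4] → v_max = 27/4
check: 27/4·(3+7/4) = 513/16 ✓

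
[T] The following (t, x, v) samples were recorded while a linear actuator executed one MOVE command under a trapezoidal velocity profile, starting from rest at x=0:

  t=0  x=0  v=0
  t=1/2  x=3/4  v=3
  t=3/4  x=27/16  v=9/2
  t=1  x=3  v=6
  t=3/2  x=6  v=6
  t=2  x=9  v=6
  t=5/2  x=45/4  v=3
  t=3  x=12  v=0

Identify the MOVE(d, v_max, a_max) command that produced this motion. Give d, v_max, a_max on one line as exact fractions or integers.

final state: t=3, x=12, v=0 → d = 12
a_max = (3−0)/(1/2−0) = 6
max v = 6 over t∈[1,2] → v_max = 6
check: 6·(1+1) = 12 ✓

d=12 v_max=6 a_max=6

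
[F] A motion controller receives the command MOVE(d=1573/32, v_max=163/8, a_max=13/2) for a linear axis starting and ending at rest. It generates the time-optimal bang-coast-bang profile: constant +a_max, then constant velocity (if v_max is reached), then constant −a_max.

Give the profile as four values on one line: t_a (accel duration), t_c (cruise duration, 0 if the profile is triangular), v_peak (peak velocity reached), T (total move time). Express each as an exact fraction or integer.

t_a=11/4 t_c=0 v_peak=143/8 T=11/2

v_max²/a_max = (163/8)²/(13/2) = 26569/416
1573/32 < 26569/416 → triangular
v_peak = √(1573/32·13/2) = √(20449/64) = 143/8
t_a = (143/8)/(13/2) = 11/4; t_c = 0
T = 2·11/4 = 11/2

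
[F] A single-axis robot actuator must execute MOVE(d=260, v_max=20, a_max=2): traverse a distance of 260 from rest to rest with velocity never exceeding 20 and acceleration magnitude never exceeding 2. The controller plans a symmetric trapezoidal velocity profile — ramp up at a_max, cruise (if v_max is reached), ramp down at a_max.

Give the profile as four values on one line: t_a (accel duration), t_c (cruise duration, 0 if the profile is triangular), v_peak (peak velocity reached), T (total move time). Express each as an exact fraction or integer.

vₘ²/aₘ = 20²/2 = 200
260 ≥ 200 ⇒ cruise phase
t_a = 20/2 = 10; v_peak = 20
d_cruise = 260 − 200 = 60; t_c = 60/20 = 3
T = 2·10 + 3 = 23

t_a=10 t_c=3 v_peak=20 T=23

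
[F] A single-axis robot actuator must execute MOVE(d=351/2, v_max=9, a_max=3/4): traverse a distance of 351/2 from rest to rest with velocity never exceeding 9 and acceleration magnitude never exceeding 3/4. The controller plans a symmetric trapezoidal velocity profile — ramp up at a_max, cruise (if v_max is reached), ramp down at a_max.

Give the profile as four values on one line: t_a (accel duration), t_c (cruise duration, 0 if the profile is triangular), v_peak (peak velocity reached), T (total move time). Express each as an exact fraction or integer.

t_a=12 t_c=15/2 v_peak=9 T=63/2

vₘ²/aₘ = 9²/(3/4) = 108
351/2 ≥ 108 ⇒ cruise phase
t_a = 9/(3/4) = 12; v_peak = 9
d_cruise = 351/2 − 108 = 135/2; t_c = (135/2)/9 = 15/2
T = 2·12 + 15/2 = 63/2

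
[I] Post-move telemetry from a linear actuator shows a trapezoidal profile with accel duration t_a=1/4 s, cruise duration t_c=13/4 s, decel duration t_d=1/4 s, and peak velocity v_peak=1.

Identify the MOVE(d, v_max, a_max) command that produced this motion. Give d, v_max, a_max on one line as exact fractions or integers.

a_max = 1/(1/4) = 4
d_a = ½·1·1/4 = 1/8; d_c = 1·13/4 = 13/4
d = 2·1/8 + 13/4 = 7/2
t_c = 13/4 > 0 ⇒ limit active, v_max = 1

d=7/2 v_max=1 a_max=4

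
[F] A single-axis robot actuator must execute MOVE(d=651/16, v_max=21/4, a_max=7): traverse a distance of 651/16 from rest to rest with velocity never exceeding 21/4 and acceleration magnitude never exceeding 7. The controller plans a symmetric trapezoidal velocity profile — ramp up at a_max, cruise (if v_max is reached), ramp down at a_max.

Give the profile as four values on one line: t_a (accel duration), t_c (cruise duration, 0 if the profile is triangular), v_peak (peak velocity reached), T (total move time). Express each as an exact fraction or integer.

t_a=3/4 t_c=7 v_peak=21/4 T=17/2

v_max²/a_max = (21/4)²/7 = 63/16
651/16 ≥ 63/16 → trapezoidal
t_a = (21/4)/7 = 3/4; v_peak = 21/4
d_cruise = 651/16 − 63/16 = 147/4; t_c = (147/4)/(21/4) = 7
T = 2·3/4 + 7 = 17/2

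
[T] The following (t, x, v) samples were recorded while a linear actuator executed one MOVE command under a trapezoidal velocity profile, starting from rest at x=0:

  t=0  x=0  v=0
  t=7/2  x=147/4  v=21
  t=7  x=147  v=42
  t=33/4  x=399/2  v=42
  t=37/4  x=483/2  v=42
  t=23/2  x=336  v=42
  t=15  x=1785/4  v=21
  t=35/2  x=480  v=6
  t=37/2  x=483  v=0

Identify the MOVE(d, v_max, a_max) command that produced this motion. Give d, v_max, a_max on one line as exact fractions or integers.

d=483 v_max=42 a_max=6

final state: t=37/2, x=483, v=0 → d = 483
a_max = (21−0)/(7/2−0) = 6
max v = 42 over t∈[7,23/2] → v_max = 42
check: 42·(7+9/2) = 483 ✓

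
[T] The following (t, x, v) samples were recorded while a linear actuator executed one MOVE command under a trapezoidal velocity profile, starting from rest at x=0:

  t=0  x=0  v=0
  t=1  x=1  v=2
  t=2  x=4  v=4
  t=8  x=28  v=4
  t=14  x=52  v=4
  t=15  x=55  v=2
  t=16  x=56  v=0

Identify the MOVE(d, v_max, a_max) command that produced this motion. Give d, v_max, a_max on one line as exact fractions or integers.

d=56 v_max=4 a_max=2

final state: t=16, x=56, v=0 → d = 56
a_max = (2−0)/(1−0) = 2
max v = 4 over t∈[2,14] → v_max = 4
check: 4·(2+12) = 56 ✓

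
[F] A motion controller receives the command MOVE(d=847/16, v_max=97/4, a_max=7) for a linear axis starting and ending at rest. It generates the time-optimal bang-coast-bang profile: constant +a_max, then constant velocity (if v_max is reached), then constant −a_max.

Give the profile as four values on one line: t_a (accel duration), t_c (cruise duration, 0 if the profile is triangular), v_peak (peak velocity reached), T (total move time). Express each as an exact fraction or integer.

t_a=11/4 t_c=0 v_peak=77/4 T=11/2

(v_max)²/a_max = (97/4)²/7 = 9409/112
847/16 < 9409/112 → triangular
v_peak = √(847/16·7) = √(5929/16) = 77/4
t_a = (77/4)/7 = 11/4; t_c = 0
T = 2·11/4 = 11/2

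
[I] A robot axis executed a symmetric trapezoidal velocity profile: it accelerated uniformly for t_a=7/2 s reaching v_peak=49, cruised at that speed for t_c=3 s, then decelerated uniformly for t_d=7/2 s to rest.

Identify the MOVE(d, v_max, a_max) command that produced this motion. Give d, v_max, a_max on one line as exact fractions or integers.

d=637/2 v_max=49 a_max=14

a_max = 49/(7/2) = 14
d_a = ½·49·7/2 = 343/4; d_c = 49·3 = 147
d = 2·343/4 + 147 = 637/2
t_c = 3 > 0 → v_max = v_peak = 49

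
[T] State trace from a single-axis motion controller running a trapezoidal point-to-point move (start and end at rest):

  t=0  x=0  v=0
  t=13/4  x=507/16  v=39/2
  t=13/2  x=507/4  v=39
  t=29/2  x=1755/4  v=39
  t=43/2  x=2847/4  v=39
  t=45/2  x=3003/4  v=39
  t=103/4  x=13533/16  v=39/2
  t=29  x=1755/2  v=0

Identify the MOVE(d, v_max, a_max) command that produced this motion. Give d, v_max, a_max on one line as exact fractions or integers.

final state: t=29, x=1755/2, v=0 → d = 1755/2
a_max = (39/2−0)/(13/4−0) = 6
max v = 39 over t∈[13/2,45/2] → v_max = 39
check: 39·(13/2+16) = 1755/2 ✓

d=1755/2 v_max=39 a_max=6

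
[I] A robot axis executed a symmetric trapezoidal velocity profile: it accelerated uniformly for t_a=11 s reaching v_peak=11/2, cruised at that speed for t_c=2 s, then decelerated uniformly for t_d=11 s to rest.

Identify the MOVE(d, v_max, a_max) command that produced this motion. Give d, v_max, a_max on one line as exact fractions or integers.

d=143/2 v_max=11/2 a_max=1/2

a_max = (11/2)/11 = 1/2
d_a = ½·11/2·11 = 121/4; d_c = 11/2·2 = 11
d = 2·121/4 + 11 = 143/2
t_c = 2 > 0 → v_max = v_peak = 11/2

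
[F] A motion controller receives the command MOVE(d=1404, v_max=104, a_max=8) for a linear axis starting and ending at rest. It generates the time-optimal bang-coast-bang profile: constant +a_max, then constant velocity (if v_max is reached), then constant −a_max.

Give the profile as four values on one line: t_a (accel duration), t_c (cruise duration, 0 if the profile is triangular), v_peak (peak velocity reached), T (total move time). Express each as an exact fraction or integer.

t_a=13 t_c=1/2 v_peak=104 T=53/2

(v_max)²/a_max = 104²/8 = 1352
1404 ≥ 1352 ⇒ cruise phase
t_a = 104/8 = 13; v_peak = 104
d_cruise = 1404 − 1352 = 52; t_c = 52/104 = 1/2
T = 2·13 + 1/2 = 53/2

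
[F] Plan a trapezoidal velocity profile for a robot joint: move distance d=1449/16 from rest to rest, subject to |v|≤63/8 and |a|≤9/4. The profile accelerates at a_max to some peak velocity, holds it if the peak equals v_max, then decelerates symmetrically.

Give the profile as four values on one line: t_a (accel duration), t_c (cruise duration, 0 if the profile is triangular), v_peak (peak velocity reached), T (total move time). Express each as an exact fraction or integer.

t_a=7/2 t_c=8 v_peak=63/8 T=15

v_max²/a_max = (63/8)²/(9/4) = 441/16
1449/16 ≥ 441/16 so v_max reached
t_a = (63/8)/(9/4) = 7/2; v_peak = 63/8
d_cruise = 1449/16 − 441/16 = 63; t_c = 63/(63/8) = 8
T = 2·7/2 + 8 = 15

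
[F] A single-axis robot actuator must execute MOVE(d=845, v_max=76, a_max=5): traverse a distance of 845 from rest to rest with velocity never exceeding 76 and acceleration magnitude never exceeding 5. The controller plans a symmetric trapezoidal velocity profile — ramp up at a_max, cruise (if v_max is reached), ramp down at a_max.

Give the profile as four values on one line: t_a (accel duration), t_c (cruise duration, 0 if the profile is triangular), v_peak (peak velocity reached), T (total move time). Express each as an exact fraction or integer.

(v_max)²/a_max = 76²/5 = 5776/5
845 < 5776/5 ⇒ no cruise
v_peak = √(845·5) = √4225 = 65
t_a = 65/5 = 13; t_c = 0
T = 2·13 = 26

t_a=13 t_c=0 v_peak=65 T=26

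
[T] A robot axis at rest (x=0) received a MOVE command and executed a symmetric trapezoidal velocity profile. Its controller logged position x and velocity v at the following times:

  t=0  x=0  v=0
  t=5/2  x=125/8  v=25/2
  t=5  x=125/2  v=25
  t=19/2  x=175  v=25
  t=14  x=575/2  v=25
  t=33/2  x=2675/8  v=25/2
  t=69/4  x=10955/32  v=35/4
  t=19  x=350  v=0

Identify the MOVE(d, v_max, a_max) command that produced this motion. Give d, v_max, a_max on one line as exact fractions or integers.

final state: t=19, x=350, v=0 → d = 350
a_max = (25/2−0)/(5/2−0) = 5
max v = 25 over t∈[5,14] → v_max = 25
check: 25·(5+9) = 350 ✓

d=350 v_max=25 a_max=5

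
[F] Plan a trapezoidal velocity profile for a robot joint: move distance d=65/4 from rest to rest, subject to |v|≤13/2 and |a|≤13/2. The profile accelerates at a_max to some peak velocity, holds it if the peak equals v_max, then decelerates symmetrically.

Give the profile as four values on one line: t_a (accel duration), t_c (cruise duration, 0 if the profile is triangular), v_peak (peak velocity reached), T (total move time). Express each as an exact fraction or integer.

t_a=1 t_c=3/2 v_peak=13/2 T=7/2

v_max²/a_max = (13/2)²/(13/2) = 13/2
65/4 ≥ 13/2 ⇒ cruise phase
t_a = (13/2)/(13/2) = 1; v_peak = 13/2
d_cruise = 65/4 − 13/2 = 39/4; t_c = (39/4)/(13/2) = 3/2
T = 2·1 + 3/2 = 7/2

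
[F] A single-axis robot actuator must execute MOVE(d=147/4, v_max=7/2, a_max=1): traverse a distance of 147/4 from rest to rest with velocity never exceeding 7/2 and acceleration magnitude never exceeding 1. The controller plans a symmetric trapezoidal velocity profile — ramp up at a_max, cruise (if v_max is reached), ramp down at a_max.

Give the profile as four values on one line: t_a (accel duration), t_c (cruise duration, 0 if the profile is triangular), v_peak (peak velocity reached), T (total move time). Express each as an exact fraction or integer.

v_max²/a_max = (7/2)²/1 = 49/4
147/4 ≥ 49/4 ⇒ cruise phase
t_a = (7/2)/1 = 7/2; v_peak = 7/2
d_cruise = 147/4 − 49/4 = 49/2; t_c = (49/2)/(7/2) = 7
T = 2·7/2 + 7 = 14

t_a=7/2 t_c=7 v_peak=7/2 T=14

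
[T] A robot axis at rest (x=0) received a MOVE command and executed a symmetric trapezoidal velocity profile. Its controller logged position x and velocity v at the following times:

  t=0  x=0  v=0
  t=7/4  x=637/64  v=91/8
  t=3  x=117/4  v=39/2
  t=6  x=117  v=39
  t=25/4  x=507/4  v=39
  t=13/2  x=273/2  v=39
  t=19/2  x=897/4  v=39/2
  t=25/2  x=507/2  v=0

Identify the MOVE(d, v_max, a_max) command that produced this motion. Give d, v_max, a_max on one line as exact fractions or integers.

final state: t=25/2, x=507/2, v=0 → d = 507/2
a_max = (91/8−0)/(7/4−0) = 13/2
max v = 39 over t∈[6,13/2] → v_max = 39
check: 39·(6+1/2) = 507/2 ✓

d=507/2 v_max=39 a_max=13/2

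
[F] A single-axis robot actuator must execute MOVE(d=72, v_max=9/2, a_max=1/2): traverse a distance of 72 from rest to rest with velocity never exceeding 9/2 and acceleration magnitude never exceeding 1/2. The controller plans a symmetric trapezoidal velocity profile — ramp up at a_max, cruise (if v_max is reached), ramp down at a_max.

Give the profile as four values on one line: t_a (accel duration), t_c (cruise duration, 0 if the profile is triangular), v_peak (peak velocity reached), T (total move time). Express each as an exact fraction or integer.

v_max²/a_max = (9/2)²/(1/2) = 81/2
72 ≥ 81/2 ⇒ cruise phase
t_a = (9/2)/(1/2) = 9; v_peak = 9/2
d_cruise = 72 − 81/2 = 63/2; t_c = (63/2)/(9/2) = 7
T = 2·9 + 7 = 25

t_a=9 t_c=7 v_peak=9/2 T=25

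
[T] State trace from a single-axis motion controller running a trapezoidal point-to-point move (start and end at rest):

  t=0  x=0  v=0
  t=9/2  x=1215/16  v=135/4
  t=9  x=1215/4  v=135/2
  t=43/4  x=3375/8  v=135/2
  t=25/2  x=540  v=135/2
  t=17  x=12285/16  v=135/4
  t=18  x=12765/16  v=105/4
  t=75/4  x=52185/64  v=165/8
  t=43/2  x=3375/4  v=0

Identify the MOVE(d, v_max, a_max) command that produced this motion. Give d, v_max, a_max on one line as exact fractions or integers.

final state: t=43/2, x=3375/4, v=0 → d = 3375/4
a_max = (135/4−0)/(9/2−0) = 15/2
max v = 135/2 over t∈[9,25/2] → v_max = 135/2
check: 135/2·(9+7/2) = 3375/4 ✓

d=3375/4 v_max=135/2 a_max=15/2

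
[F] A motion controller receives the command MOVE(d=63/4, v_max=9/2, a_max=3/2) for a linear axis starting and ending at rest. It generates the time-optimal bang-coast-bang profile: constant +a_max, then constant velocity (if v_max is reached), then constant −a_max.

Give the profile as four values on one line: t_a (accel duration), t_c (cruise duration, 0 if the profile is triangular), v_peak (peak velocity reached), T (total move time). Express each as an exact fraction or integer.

(v_max)²/a_max = (9/2)²/(3/2) = 27/2
63/4 ≥ 27/2 ⇒ cruise phase
t_a = (9/2)/(3/2) = 3; v_peak = 9/2
d_cruise = 63/4 − 27/2 = 9/4; t_c = (9/4)/(9/2) = 1/2
T = 2·3 + 1/2 = 13/2

t_a=3 t_c=1/2 v_peak=9/2 T=13/2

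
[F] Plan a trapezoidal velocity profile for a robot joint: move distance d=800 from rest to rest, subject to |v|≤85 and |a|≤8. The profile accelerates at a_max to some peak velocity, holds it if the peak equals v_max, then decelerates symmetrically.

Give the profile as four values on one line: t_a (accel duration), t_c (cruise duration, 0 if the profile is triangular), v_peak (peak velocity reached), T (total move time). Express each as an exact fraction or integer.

t_a=10 t_c=0 v_peak=80 T=20

vₘ²/aₘ = 85²/8 = 7225/8
800 < 7225/8 ⇒ no cruise
v_peak = √(800·8) = √6400 = 80
t_a = 80/8 = 10; t_c = 0
T = 2·10 = 20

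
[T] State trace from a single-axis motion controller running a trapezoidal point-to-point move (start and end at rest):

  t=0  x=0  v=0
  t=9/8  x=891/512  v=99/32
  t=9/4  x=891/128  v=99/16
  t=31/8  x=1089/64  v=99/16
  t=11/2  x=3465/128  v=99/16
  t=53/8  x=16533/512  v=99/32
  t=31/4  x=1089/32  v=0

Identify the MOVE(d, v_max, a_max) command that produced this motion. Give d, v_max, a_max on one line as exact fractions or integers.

final state: t=31/4, x=1089/32, v=0 → d = 1089/32
a_max = (99/32−0)/(9/8−0) = 11/4
max v = 99/16 over t∈[9/4,11/2] → v_max = 99/16
check: 99/16·(9/4+13/4) = 1089/32 ✓

d=1089/32 v_max=99/16 a_max=11/4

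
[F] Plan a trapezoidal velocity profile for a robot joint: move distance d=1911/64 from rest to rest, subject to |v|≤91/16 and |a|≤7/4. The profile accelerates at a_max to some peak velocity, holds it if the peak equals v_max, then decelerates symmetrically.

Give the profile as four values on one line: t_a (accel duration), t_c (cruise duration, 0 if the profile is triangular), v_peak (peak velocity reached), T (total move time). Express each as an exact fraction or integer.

t_a=13/4 t_c=2 v_peak=91/16 T=17/2

(v_max)²/a_max = (91/16)²/(7/4) = 1183/64
1911/64 ≥ 1183/64 → trapezoidal
t_a = (91/16)/(7/4) = 13/4; v_peak = 91/16
d_cruise = 1911/64 − 1183/64 = 91/8; t_c = (91/8)/(91/16) = 2
T = 2·13/4 + 2 = 17/2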